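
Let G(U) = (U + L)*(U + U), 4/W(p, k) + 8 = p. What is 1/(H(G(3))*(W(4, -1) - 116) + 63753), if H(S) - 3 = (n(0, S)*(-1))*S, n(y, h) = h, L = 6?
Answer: 1/404574 ≈ 2.4717e-6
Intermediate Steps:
W(p, k) = 4/(-8 + p)
G(U) = 2*U*(6 + U) (G(U) = (U + 6)*(U + U) = (6 + U)*(2*U) = 2*U*(6 + U))
H(S) = 3 - S**2 (H(S) = 3 + (S*(-1))*S = 3 + (-S)*S = 3 - S**2)
1/(H(G(3))*(W(4, -1) - 116) + 63753) = 1/((3 - (2*3*(6 + 3))**2)*(4/(-8 + 4) - 116) + 63753) = 1/((3 - (2*3*9)**2)*(4/(-4) - 116) + 63753) = 1/((3 - 1*54**2)*(4*(-1/4) - 116) + 63753) = 1/((3 - 1*2916)*(-1 - 116) + 63753) = 1/((3 - 2916)*(-117) + 63753) = 1/(-2913*(-117) + 63753) = 1/(340821 + 63753) = 1/404574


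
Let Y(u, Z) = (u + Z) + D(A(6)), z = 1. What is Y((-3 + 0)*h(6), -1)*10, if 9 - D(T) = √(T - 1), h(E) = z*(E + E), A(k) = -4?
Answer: -280 - 10*I*√5 ≈ -280.0 - 22.361*I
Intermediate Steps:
h(E) = 2*E (h(E) = 1*(E + E) = 1*(2*E) = 2*E)
D(T) = 9 - √(-1 + T) (D(T) = 9 - √(T - 1) = 9 - √(-1 + T))
Y(u, Z) = 9 + Z + u - I*√5 (Y(u, Z) = (u + Z) + (9 - √(-1 - 4)) = (Z + u) + (9 - √(-5)) = (Z + u) + (9 - I*√5) = 9 + Z + u - I*√5)
Y((-3 + 0)*h(6), -1)*10 = (9 - 1 + (-3 + 0)*(2*6) - I*√5)*10 = (9 - 1 - 3*12 - I*√5)*10 = (9 - 1 - 36 - I*√5)*10 = (-28 - I*√5)*10 = -280 - 10*I*√5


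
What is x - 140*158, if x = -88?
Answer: -22208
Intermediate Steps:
x - 140*158 = -88 - 140*158 = -88 - 22120 = -22208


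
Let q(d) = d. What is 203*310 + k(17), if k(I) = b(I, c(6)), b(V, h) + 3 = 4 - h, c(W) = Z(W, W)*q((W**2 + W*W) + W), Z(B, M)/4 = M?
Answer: 61059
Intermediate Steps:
Z(B, M) = 4*M
c(W) = 4*W*(W + 2*W**2) (c(W) = (4*W)*((W**2 + W*W) + W) = (4*W)*((W**2 + W**2) + W) = (4*W)*(2*W**2 + W) = (4*W)*(W + 2*W**2) = 4*W*(W + 2*W**2))
b(V, h) = 1 - h (b(V, h) = -3 + (4 - h) = 1 - h)
k(I) = -1871 (k(I) = 1 - 6**2*(4 + 8*6) = 1 - 36*(4 + 48) = 1 - 36*52 = 1 - 1*1872 = 1 - 1872 = -1871)
203*310 + k(17) = 203*310 - 1871 = 62930 - 1871 = 61059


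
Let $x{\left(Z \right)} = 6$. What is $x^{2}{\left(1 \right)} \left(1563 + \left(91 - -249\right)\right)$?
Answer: $68508$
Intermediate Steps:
$x^{2}{\left(1 \right)} \left(1563 + \left(91 - -249\right)\right) = 6^{2} \left(1563 + \left(91 - -249\right)\right) = 36 \left(1563 + \left(91 + 249\right)\right) = 36 \left(1563 + 340\right) = 36 \cdot 1903 = 68508$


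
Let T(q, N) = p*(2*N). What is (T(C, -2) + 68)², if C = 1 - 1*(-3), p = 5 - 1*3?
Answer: 3600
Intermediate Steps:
p = 2 (p = 5 - 3 = 2)
C = 4 (C = 1 + 3 = 4)
T(q, N) = 4*N (T(q, N) = 2*(2*N) = 4*N)
(T(C, -2) + 68)² = (4*(-2) + 68)² = (-8 + 68)² = 60² = 3600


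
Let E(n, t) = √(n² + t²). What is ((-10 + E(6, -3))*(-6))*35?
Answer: 2100 - 630*√5 ≈ 691.28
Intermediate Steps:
((-10 + E(6, -3))*(-6))*35 = ((-10 + √(6² + (-3)²))*(-6))*35 = ((-10 + √(36 + 9))*(-6))*35 = ((-10 + √45)*(-6))*35 = ((-10 + 3*√5)*(-6))*35 = (60 - 18*√5)*35 = 2100 - 630*√5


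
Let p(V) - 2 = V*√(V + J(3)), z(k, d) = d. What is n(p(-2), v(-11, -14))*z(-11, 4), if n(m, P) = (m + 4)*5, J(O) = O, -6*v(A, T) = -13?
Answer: 80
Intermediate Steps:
v(A, T) = 13/6 (v(A, T) = -⅙*(-13) = 13/6)
p(V) = 2 + V*√(3 + V) (p(V) = 2 + V*√(V + 3) = 2 + V*√(3 + V))
n(m, P) = 20 + 5*m (n(m, P) = (4 + m)*5 = 20 + 5*m)
n(p(-2), v(-11, -14))*z(-11, 4) = (20 + 5*(2 - 2*√(3 - 2)))*4 = (20 + 5*(2 - 2*√1))*4 = (20 + 5*(2 - 2*1))*4 = (20 + 5*(2 - 2))*4 = (20 + 5*0)*4 = (20 + 0)*4 = 20*4 = 80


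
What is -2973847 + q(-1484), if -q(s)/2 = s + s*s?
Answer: -7375391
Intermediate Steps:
q(s) = -2*s - 2*s² (q(s) = -2*(s + s*s) = -2*(s + s²) = -2*s - 2*s²)
-2973847 + q(-1484) = -2973847 - 2*(-1484)*(1 - 1484) = -2973847 - 2*(-1484)*(-1483) = -2973847 - 4401544 = -7375391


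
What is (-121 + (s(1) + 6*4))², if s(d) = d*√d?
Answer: 9216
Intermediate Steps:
s(d) = d^(3/2)
(-121 + (s(1) + 6*4))² = (-121 + (1^(3/2) + 6*4))² = (-121 + (1 + 24))² = (-121 + 25)² = (-96)² = 9216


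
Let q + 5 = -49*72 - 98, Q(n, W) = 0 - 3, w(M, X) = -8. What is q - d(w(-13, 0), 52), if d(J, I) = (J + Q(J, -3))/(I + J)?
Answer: -14523/4 ≈ -3630.8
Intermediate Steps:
Q(n, W) = -3
d(J, I) = (-3 + J)/(I + J) (d(J, I) = (J - 3)/(I + J) = (-3 + J)/(I + J))
q = -3631 (q = -5 + (-49*72 - 98) = -5 + (-3528 - 98) = -5 - 3626 = -3631)
q - d(w(-13, 0), 52) = -3631 - (-3 - 8)/(52 - 8) = -3631 - (-11)/44 = -3631 - 1*(-¼) = -3631 + ¼ = -14523/4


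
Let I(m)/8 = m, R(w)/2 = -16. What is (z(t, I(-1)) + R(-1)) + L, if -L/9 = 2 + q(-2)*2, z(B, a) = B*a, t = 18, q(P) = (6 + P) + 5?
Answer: -356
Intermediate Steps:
q(P) = 11 + P
R(w) = -32 (R(w) = 2*(-16) = -32)
I(m) = 8*m
L = -180 (L = -9*(2 + (11 - 2)*2) = -9*(2 + 9*2) = -9*(2 + 18) = -9*20 = -180)
(z(t, I(-1)) + R(-1)) + L = (18*(8*(-1)) - 32) - 180 = (18*(-8) - 32) - 180 = (-144 - 32) - 180 = -176 - 180 = -356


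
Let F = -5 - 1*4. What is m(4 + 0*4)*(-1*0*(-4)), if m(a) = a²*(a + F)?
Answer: 0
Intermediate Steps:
F = -9 (F = -5 - 4 = -9)
m(a) = a²*(-9 + a) (m(a) = a²*(a - 9) = a²*(-9 + a))
m(4 + 0*4)*(-1*0*(-4)) = ((4 + 0*4)²*(-9 + (4 + 0*4)))*(-1*0*(-4)) = ((4 + 0)²*(-9 + (4 + 0)))*(0*(-4)) = (4²*(-9 + 4))*0 = (16*(-5))*0 = -80*0 = 0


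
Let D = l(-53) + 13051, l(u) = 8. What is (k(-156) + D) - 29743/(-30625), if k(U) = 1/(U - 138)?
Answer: 2399769083/183750 ≈ 13060.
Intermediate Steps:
k(U) = 1/(-138 + U)
D = 13059 (D = 8 + 13051 = 13059)
(k(-156) + D) - 29743/(-30625) = (1/(-138 - 156) + 13059) - 29743/(-30625) = (1/(-294) + 13059) - 29743*(-1/30625) = (-1/294 + 13059) + 607/625 = 3839345/294 + 607/625 = 2399769083/183750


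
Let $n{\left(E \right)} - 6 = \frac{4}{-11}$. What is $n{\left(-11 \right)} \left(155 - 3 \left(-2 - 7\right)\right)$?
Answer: $\frac{11284}{11} \approx 1025.8$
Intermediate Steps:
$n{\left(E \right)} = \frac{62}{11}$ ($n{\left(E \right)} = 6 + \frac{4}{-11} = 6 + 4 \left(- \frac{1}{11}\right) = 6 - \frac{4}{11} = \frac{62}{11}$)
$n{\left(-11 \right)} \left(155 - 3 \left(-2 - 7\right)\right) = \frac{62 \left(155 - 3 \left(-2 - 7\right)\right)}{11} = \frac{62 \left(155 - -27\right)}{11} = \frac{62 \left(155 + 27\right)}{11} = \frac{62}{11} \cdot 182 = \frac{11284}{11}$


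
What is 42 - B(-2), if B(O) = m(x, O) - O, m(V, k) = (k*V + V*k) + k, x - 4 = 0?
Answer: 58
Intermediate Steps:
x = 4 (x = 4 + 0 = 4)
m(V, k) = k + 2*V*k (m(V, k) = (V*k + V*k) + k = 2*V*k + k = k + 2*V*k)
B(O) = 8*O (B(O) = O*(1 + 2*4) - O = O*(1 + 8) - O = O*9 - O = 9*O - O = 8*O)
42 - B(-2) = 42 - 8*(-2) = 42 - 1*(-16) = 42 + 16 = 58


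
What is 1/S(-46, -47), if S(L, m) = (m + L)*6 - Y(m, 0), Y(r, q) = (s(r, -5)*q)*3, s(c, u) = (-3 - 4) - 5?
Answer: -1/558 ≈ -0.0017921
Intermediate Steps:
s(c, u) = -12 (s(c, u) = -7 - 5 = -12)
Y(r, q) = -36*q (Y(r, q) = -12*q*3 = -36*q)
S(L, m) = 6*L + 6*m (S(L, m) = (m + L)*6 - (-36)*0 = (L + m)*6 - 1*0 = (6*L + 6*m) + 0 = 6*L + 6*m)
1/S(-46, -47) = 1/(6*(-46) + 6*(-47)) = 1/(-276 - 282) = 1/(-558) = -1/558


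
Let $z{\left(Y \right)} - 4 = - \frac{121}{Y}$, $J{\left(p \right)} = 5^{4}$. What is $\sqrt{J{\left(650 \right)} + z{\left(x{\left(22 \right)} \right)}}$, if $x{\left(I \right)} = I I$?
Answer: $\frac{\sqrt{2515}}{2} \approx 25.075$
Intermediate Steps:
$J{\left(p \right)} = 625$
$x{\left(I \right)} = I^{2}$
$z{\left(Y \right)} = 4 - \frac{121}{Y}$
$\sqrt{J{\left(650 \right)} + z{\left(x{\left(22 \right)} \right)}} = \sqrt{625 + \left(4 - \frac{121}{22^{2}}\right)} = \sqrt{625 + \left(4 - \frac{121}{484}\right)} = \sqrt{625 + \left(4 - \frac{1}{4}\right)} = \sqrt{625 + \frac{15}{4}} = \sqrt{\frac{2515}{4}} = \frac{\sqrt{2515}}{2}$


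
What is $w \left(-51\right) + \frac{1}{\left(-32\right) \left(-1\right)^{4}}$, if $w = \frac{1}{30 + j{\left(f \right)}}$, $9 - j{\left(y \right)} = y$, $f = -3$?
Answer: $- \frac{279}{224} \approx -1.2455$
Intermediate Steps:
$j{\left(y \right)} = 9 - y$
$w = \frac{1}{42}$ ($w = \frac{1}{30 + \left(9 - -3\right)} = \frac{1}{30 + \left(9 + 3\right)} = \frac{1}{30 + 12} = \frac{1}{42} \approx 0.02381$)
$w \left(-51\right) + \frac{1}{\left(-32\right) \left(-1\right)^{4}} = \frac{1}{42} \left(-51\right) + \frac{1}{\left(-32\right) \left(-1\right)^{4}} = - \frac{17}{14} + \frac{1}{\left(-32\right) 1} = - \frac{17}{14} + \frac{1}{-32} = - \frac{17}{14} - \frac{1}{32} = - \frac{279}{224}$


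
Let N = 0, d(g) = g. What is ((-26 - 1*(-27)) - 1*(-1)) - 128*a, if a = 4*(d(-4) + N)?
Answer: 2050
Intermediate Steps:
a = -16 (a = 4*(-4 + 0) = 4*(-4) = -16)
((-26 - 1*(-27)) - 1*(-1)) - 128*a = ((-26 - 1*(-27)) - 1*(-1)) - 128*(-16) = ((-26 + 27) + 1) + 2048 = (1 + 1) + 2048 = 2 + 2048 = 2050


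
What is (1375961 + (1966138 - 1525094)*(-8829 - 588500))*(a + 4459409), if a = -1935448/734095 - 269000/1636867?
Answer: -282335792385323594372509781507/240323176073 ≈ -1.1748e+18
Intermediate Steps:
a = -3365542516416/1201615880365 (a = -1935448*1/734095 - 269000*1/1636867 = -1935448/734095 - 269000/1636867 = -3365542516416/1201615880365 ≈ -2.8008)
(1375961 + (1966138 - 1525094)*(-8829 - 588500))*(a + 4459409) = (1375961 + (1966138 - 1525094)*(-8829 - 588500))*(-3365542516416/1201615880365 + 4459409) = (1375961 + 441044*(-597329))*(5358493305900087869/1201615880365) = (1375961 - 263448371476)*(5358493305900087869/1201615880365) = -263446995515*5358493305900087869/1201615880365 = -282335792385323594372509781507/240323176073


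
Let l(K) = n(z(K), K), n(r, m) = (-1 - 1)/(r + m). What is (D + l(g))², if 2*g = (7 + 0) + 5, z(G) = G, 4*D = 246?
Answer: 33856/9 ≈ 3761.8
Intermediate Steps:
D = 123/2 (D = (¼)*246 = 123/2 ≈ 61.500)
n(r, m) = -2/(m + r)
g = 6 (g = ((7 + 0) + 5)/2 = (7 + 5)/2 = (½)*12 = 6)
l(K) = -1/K (l(K) = -2/(K + K) = -2*1/(2*K) = -1/K)
(D + l(g))² = (123/2 - 1/6)² = (123/2 - 1*⅙)² = (123/2 - ⅙)² = (184/3)² = 33856/9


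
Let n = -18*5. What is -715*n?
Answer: 64350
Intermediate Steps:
n = -90
-715*n = -715*(-90) = 64350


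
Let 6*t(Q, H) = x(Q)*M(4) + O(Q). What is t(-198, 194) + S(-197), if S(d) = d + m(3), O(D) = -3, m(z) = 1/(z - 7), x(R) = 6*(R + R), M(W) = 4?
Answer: -7127/4 ≈ -1781.8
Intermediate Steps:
x(R) = 12*R (x(R) = 6*(2*R) = 12*R)
m(z) = 1/(-7 + z)
t(Q, H) = -½ + 8*Q (t(Q, H) = ((12*Q)*4 - 3)/6 = (48*Q - 3)/6 = (-3 + 48*Q)/6 = -½ + 8*Q)
S(d) = -¼ + d (S(d) = d + 1/(-7 + 3) = d + 1/(-4) = d - ¼ = -¼ + d)
t(-198, 194) + S(-197) = (-½ + 8*(-198)) + (-¼ - 197) = (-½ - 1584) - 789/4 = -3169/2 - 789/4 = -7127/4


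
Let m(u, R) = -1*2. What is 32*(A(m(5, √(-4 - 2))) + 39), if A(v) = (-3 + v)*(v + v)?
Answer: 1888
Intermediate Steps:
m(u, R) = -2
A(v) = 2*v*(-3 + v) (A(v) = (-3 + v)*(2*v) = 2*v*(-3 + v))
32*(A(m(5, √(-4 - 2))) + 39) = 32*(2*(-2)*(-3 - 2) + 39) = 32*(2*(-2)*(-5) + 39) = 32*(20 + 39) = 32*59 = 1888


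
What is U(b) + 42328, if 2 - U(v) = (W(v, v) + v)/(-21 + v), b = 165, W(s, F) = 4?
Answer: 6095351/144 ≈ 42329.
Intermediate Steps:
U(v) = 2 - (4 + v)/(-21 + v)
U(b) + 42328 = (-46 + 165)/(-21 + 165) + 42328 = 119/144 + 42328 = 6095351/144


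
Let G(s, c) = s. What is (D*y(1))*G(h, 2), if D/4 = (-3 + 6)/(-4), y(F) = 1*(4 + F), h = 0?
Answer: 0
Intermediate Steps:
y(F) = 4 + F
D = -3 (D = 4*((-3 + 6)/(-4)) = 4*(3*(-¼)) = 4*(-¾) = -3)
(D*y(1))*G(h, 2) = -3*(4 + 1)*0 = -3*5*0 = -15*0 = 0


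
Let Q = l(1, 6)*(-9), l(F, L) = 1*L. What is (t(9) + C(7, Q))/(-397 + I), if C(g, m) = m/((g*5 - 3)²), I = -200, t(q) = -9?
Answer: 1545/101888 ≈ 0.015164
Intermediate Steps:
l(F, L) = L
Q = -54 (Q = 6*(-9) = -54)
C(g, m) = m/(-3 + 5*g)² (C(g, m) = m/((5*g - 3)²) = m/((-3 + 5*g)²) = m/(-3 + 5*g)²)
(t(9) + C(7, Q))/(-397 + I) = (-9 - 54/(-3 + 5*7)²)/(-397 - 200) = (-9 - 54/(-3 + 35)²)/(-597) = (-9 - 54/32²)*(-1/597) = (-9 - 54*1/1024)*(-1/597) = (-9 - 27/512)*(-1/597) = -4635/512*(-1/597) = 1545/101888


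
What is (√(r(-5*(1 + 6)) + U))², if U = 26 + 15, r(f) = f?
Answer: 6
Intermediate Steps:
U = 41
(√(r(-5*(1 + 6)) + U))² = (√(-5*(1 + 6) + 41))² = (√(-5*7 + 41))² = (√(-35 + 41))² = (√6)² = 6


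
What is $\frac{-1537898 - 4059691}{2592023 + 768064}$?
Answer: $- \frac{1865863}{1120029} \approx -1.6659$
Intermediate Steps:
$\frac{-1537898 - 4059691}{2592023 + 768064} = - \frac{5597589}{3360087} = \left(-5597589\right) \frac{1}{3360087} = - \frac{1865863}{1120029}$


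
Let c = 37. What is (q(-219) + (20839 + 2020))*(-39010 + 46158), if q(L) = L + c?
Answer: 162095196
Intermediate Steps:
q(L) = 37 + L (q(L) = L + 37 = 37 + L)
(q(-219) + (20839 + 2020))*(-39010 + 46158) = ((37 - 219) + (20839 + 2020))*(-39010 + 46158) = (-182 + 22859)*7148 = 22677*7148 = 162095196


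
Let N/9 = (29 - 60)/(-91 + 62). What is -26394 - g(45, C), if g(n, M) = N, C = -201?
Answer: -765705/29 ≈ -26404.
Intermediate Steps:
N = 279/29 (N = 9*((29 - 60)/(-91 + 62)) = 9*(-31/(-29)) = 9*(-31*(-1/29)) = 9*(31/29) = 279/29 ≈ 9.6207)
g(n, M) = 279/29
-26394 - g(45, C) = -26394 - 1*279/29 = -26394 - 279/29 = -765705/29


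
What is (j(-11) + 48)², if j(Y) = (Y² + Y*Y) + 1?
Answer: 84681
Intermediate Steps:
j(Y) = 1 + 2*Y² (j(Y) = (Y² + Y²) + 1 = 2*Y² + 1 = 1 + 2*Y²)
(j(-11) + 48)² = ((1 + 2*(-11)²) + 48)² = ((1 + 2*121) + 48)² = ((1 + 242) + 48)² = (243 + 48)² = 291² = 84681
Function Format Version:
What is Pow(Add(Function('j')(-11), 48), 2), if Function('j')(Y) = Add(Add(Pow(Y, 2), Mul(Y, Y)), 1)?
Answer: 84681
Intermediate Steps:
Function('j')(Y) = Add(1, Mul(2, Pow(Y, 2))) (Function('j')(Y) = Add(Add(Pow(Y, 2), Pow(Y, 2)), 1) = Add(Mul(2, Pow(Y, 2)), 1) = Add(1, Mul(2, Pow(Y, 2))))
Pow(Add(Function('j')(-11), 48), 2) = Pow(Add(Add(1, Mul(2, Pow(-11, 2))), 48), 2) = Pow(Add(Add(1, Mul(2, 121)), 48), 2) = Pow(Add(Add(1, 242), 48), 2) = Pow(Add(243, 48), 2) = Pow(291, 2) = 84681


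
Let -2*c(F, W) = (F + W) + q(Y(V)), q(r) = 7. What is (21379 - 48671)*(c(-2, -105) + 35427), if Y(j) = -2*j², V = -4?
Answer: -968238284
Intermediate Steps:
c(F, W) = -7/2 - F/2 - W/2 (c(F, W) = -((F + W) + 7)/2 = -(7 + F + W)/2 = -7/2 - F/2 - W/2)
(21379 - 48671)*(c(-2, -105) + 35427) = (21379 - 48671)*((-7/2 - ½*(-2) - ½*(-105)) + 35427) = -27292*((-7/2 + 1 + 105/2) + 35427) = -27292*(50 + 35427) = -27292*35477 = -968238284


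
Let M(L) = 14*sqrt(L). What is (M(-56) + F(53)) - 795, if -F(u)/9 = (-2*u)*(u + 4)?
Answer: 53583 + 28*I*sqrt(14) ≈ 53583.0 + 104.77*I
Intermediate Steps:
F(u) = 18*u*(4 + u) (F(u) = -9*(-2*u)*(u + 4) = -9*(-2*u)*(4 + u) = -(-18)*u*(4 + u) = 18*u*(4 + u))
(M(-56) + F(53)) - 795 = (14*sqrt(-56) + 18*53*(4 + 53)) - 795 = (14*(2*I*sqrt(14)) + 18*53*57) - 795 = (28*I*sqrt(14) + 54378) - 795 = (54378 + 28*I*sqrt(14)) - 795 = 53583 + 28*I*sqrt(14)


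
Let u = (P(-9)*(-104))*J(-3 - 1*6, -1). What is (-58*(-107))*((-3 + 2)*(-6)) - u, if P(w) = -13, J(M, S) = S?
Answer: 38588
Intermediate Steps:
u = -1352 (u = -13*(-104)*(-1) = 1352*(-1) = -1352)
(-58*(-107))*((-3 + 2)*(-6)) - u = (-58*(-107))*((-3 + 2)*(-6)) - 1*(-1352) = 6206*(-1*(-6)) + 1352 = 6206*6 + 1352 = 37236 + 1352 = 38588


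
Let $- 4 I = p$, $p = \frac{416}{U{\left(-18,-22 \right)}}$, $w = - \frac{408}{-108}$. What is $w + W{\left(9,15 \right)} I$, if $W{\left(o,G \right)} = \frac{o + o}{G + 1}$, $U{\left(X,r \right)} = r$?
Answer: $\frac{1801}{198} \approx 9.096$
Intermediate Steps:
$W{\left(o,G \right)} = \frac{2 o}{1 + G}$
$w = \frac{34}{9}$ ($w = \left(-408\right) \left(- \frac{1}{108}\right) = \frac{34}{9} \approx 3.7778$)
$p = - \frac{208}{11}$ ($p = \frac{416}{-22} = 416 \left(- \frac{1}{22}\right) = - \frac{208}{11} \approx -18.909$)
$I = \frac{52}{11}$ ($I = \left(- \frac{1}{4}\right) \left(- \frac{208}{11}\right) = \frac{52}{11} \approx 4.7273$)
$w + W{\left(9,15 \right)} I = \frac{34}{9} + 2 \cdot 9 \frac{1}{1 + 15} \cdot \frac{52}{11} = \frac{34}{9} + 2 \cdot 9 \cdot \frac{1}{16} \cdot \frac{52}{11} = \frac{34}{9} + \frac{9}{8} \cdot \frac{52}{11} = \frac{34}{9} + \frac{117}{22} = \frac{1801}{198}$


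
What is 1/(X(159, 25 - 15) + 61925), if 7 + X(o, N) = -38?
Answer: 1/61880 ≈ 1.6160e-5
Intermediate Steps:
X(o, N) = -45 (X(o, N) = -7 - 38 = -45)
1/(X(159, 25 - 15) + 61925) = 1/(-45 + 61925) = 1/61880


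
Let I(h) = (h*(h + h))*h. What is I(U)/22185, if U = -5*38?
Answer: -2743600/4437 ≈ -618.35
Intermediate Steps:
U = -190
I(h) = 2*h³ (I(h) = (h*(2*h))*h = (2*h²)*h = 2*h³)
I(U)/22185 = (2*(-190)³)/22185 = (2*(-6859000))*(1/22185) = -13718000*1/22185 = -2743600/4437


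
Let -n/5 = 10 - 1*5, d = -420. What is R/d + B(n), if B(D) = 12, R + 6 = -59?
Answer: 1021/84 ≈ 12.155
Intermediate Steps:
R = -65 (R = -6 - 59 = -65)
n = -25 (n = -5*(10 - 1*5) = -5*(10 - 5) = -5*5 = -25)
R/d + B(n) = -65/(-420) + 12 = -65*(-1/420) + 12 = 13/84 + 12 = 1021/84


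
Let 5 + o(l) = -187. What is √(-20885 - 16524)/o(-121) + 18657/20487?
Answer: 6219/6829 - I*√37409/192 ≈ 0.91068 - 1.0074*I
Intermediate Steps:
o(l) = -192 (o(l) = -5 - 187 = -192)
√(-20885 - 16524)/o(-121) + 18657/20487 = √(-20885 - 16524)/(-192) + 18657/20487 = √(-37409)*(-1/192) + 18657*(1/20487) = (I*√37409)*(-1/192) + 6219/6829 = -I*√37409/192 + 6219/6829 = 6219/6829 - I*√37409/192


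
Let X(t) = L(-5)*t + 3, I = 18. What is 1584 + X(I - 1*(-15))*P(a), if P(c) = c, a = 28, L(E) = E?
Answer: -2952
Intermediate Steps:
X(t) = 3 - 5*t (X(t) = -5*t + 3 = 3 - 5*t)
1584 + X(I - 1*(-15))*P(a) = 1584 + (3 - 5*(18 - 1*(-15)))*28 = 1584 + (3 - 5*(18 + 15))*28 = 1584 + (3 - 5*33)*28 = 1584 + (3 - 165)*28 = 1584 - 162*28 = 1584 - 4536 = -2952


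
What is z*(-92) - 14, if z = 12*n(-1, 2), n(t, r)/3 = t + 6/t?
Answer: 23170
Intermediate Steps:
n(t, r) = 3*t + 18/t (n(t, r) = 3*(t + 6/t) = 3*t + 18/t)
z = -252 (z = 12*(3*(-1) + 18/(-1)) = 12*(-3 + 18*(-1)) = 12*(-3 - 18) = 12*(-21) = -252)
z*(-92) - 14 = -252*(-92) - 14 = 23184 - 14 = 23170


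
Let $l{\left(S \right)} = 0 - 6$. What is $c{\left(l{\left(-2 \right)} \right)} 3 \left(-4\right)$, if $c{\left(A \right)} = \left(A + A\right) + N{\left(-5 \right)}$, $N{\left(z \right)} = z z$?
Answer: $-156$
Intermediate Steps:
$l{\left(S \right)} = -6$ ($l{\left(S \right)} = 0 - 6 = -6$)
$N{\left(z \right)} = z^{2}$
$c{\left(A \right)} = 25 + 2 A$ ($c{\left(A \right)} = \left(A + A\right) + \left(-5\right)^{2} = 2 A + 25 = 25 + 2 A$)
$c{\left(l{\left(-2 \right)} \right)} 3 \left(-4\right) = \left(25 + 2 \left(-6\right)\right) 3 \left(-4\right) = \left(25 - 12\right) 3 \left(-4\right) = 13 \cdot 3 \left(-4\right) = 39 \left(-4\right) = -156$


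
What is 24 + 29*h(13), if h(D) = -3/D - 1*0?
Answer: 225/13 ≈ 17.308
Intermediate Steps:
h(D) = -3/D (h(D) = -3/D + 0 = -3/D)
24 + 29*h(13) = 24 + 29*(-3/13) = 24 - 87/13 = 225/13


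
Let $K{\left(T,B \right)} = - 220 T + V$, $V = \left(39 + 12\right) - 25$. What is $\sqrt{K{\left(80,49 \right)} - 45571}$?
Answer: $i \sqrt{63145} \approx 251.29 i$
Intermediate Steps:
$V = 26$ ($V = 51 - 25 = 26$)
$K{\left(T,B \right)} = 26 - 220 T$ ($K{\left(T,B \right)} = - 220 T + 26 = 26 - 220 T$)
$\sqrt{K{\left(80,49 \right)} - 45571} = \sqrt{\left(26 - 17600\right) - 45571} = \sqrt{-17574 - 45571} = \sqrt{-63145} = i \sqrt{63145}$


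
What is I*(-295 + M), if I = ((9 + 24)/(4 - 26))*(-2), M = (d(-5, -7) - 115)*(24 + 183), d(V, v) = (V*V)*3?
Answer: -25725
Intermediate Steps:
d(V, v) = 3*V² (d(V, v) = V²*3 = 3*V²)
M = -8280 (M = (3*(-5)² - 115)*(24 + 183) = (3*25 - 115)*207 = (75 - 115)*207 = -40*207 = -8280)
I = 3 (I = (33/(-22))*(-2) = (33*(-1/22))*(-2) = -3/2*(-2) = 3)
I*(-295 + M) = 3*(-295 - 8280) = 3*(-8575) = -25725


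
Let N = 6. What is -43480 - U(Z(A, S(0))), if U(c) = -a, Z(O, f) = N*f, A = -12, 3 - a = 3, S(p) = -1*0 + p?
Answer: -43480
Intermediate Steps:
S(p) = p (S(p) = 0 + p = p)
a = 0 (a = 3 - 1*3 = 3 - 3 = 0)
Z(O, f) = 6*f
U(c) = 0 (U(c) = -1*0 = 0)
-43480 - U(Z(A, S(0))) = -43480 - 1*0 = -43480 + 0 = -43480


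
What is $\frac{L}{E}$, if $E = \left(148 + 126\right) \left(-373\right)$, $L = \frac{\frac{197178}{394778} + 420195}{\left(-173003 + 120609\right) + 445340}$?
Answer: $- \frac{6911830787}{660593000451899} \approx -1.0463 \cdot 10^{-5}$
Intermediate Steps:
$L = \frac{13823661574}{12927202999}$ ($L = \frac{197178 \cdot \frac{1}{394778} + 420195}{-52394 + 445340} = \frac{\frac{98589}{197389} + 420195}{392946} = \frac{82941969444}{197389} \cdot \frac{1}{392946} = \frac{13823661574}{12927202999} \approx 1.0693$)
$E = -102202$ ($E = 274 \left(-373\right) = -102202$)
$\frac{L}{E} = \frac{13823661574}{12927202999 \left(-102202\right)} = \frac{13823661574}{12927202999} \left(- \frac{1}{102202}\right) = - \frac{6911830787}{660593000451899}$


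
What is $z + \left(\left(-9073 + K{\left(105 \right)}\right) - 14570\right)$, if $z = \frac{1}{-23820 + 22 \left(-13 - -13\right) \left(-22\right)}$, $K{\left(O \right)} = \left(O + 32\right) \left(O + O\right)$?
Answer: $\frac{122125139}{23820} \approx 5127.0$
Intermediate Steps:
$K{\left(O \right)} = 2 O \left(32 + O\right)$ ($K{\left(O \right)} = \left(32 + O\right) 2 O = 2 O \left(32 + O\right)$)
$z = - \frac{1}{23820}$ ($z = \frac{1}{-23820 + 22 \left(-13 + 13\right) \left(-22\right)} = \frac{1}{-23820 + 22 \cdot 0 \left(-22\right)} = \frac{1}{-23820 + 0 \left(-22\right)} = \frac{1}{-23820 + 0} = \frac{1}{-23820} = - \frac{1}{23820} \approx -4.1982 \cdot 10^{-5}$)
$z + \left(\left(-9073 + K{\left(105 \right)}\right) - 14570\right) = - \frac{1}{23820} - \left(23643 - 210 \left(32 + 105\right)\right) = - \frac{1}{23820} - \left(23643 - 28770\right) = - \frac{1}{23820} + \left(\left(-9073 + 28770\right) - 14570\right) = - \frac{1}{23820} + \left(19697 - 14570\right) = - \frac{1}{23820} + 5127 = \frac{122125139}{23820}$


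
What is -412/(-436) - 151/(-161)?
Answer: 33042/17549 ≈ 1.8828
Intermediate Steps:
-412/(-436) - 151/(-161) = -412*(-1/436) - 151*(-1/161) = 103/109 + 151/161 = 33042/17549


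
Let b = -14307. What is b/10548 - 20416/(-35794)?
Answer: -4496315/5720532 ≈ -0.78600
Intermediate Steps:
b/10548 - 20416/(-35794) = -14307/10548 - 20416/(-35794) = -14307*1/10548 - 20416*(-1/35794) = -4769/3516 + 928/1627 = -4496315/5720532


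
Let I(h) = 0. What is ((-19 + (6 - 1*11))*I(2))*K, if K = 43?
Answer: 0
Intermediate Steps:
((-19 + (6 - 1*11))*I(2))*K = ((-19 + (6 - 1*11))*0)*43 = ((-19 + (6 - 11))*0)*43 = ((-19 - 5)*0)*43 = -24*0*43 = 0*43 = 0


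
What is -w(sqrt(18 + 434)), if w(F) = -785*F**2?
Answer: 354820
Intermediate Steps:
-w(sqrt(18 + 434)) = -(-785)*(sqrt(18 + 434))**2 = -(-785)*(sqrt(452))**2 = -(-785)*(2*sqrt(113))**2 = -(-785)*452 = -1*(-354820) = 354820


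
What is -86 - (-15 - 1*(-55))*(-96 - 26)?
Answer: 4794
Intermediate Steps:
-86 - (-15 - 1*(-55))*(-96 - 26) = -86 - (-15 + 55)*(-122) = -86 - 40*(-122) = -86 - 1*(-4880) = -86 + 4880 = 4794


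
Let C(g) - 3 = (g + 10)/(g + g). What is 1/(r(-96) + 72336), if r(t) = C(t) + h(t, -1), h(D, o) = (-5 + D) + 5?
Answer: 96/6935371 ≈ 1.3842e-5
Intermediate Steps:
C(g) = 3 + (10 + g)/(2*g) (C(g) = 3 + (g + 10)/(g + g) = 3 + (10 + g)/((2*g)) = 3 + (10 + g)*(1/(2*g)) = 3 + (10 + g)/(2*g))
h(D, o) = D
r(t) = 7/2 + t + 5/t (r(t) = (7/2 + 5/t) + t = 7/2 + t + 5/t)
1/(r(-96) + 72336) = 1/((7/2 - 96 + 5/(-96)) + 72336) = 1/((7/2 - 96 + 5*(-1/96)) + 72336) = 1/((7/2 - 96 - 5/96) + 72336) = 1/(-8885/96 + 72336) = 1/(6935371/96) = 96/6935371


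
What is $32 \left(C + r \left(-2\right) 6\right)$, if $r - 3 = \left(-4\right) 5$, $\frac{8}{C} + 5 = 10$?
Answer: $\frac{32896}{5} \approx 6579.2$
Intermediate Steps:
$C = \frac{8}{5}$ ($C = \frac{8}{-5 + 10} = \frac{8}{5} \approx 1.6$)
$r = -17$ ($r = 3 - 20 = -17$)
$32 \left(C + r \left(-2\right) 6\right) = 32 \left(\frac{8}{5} + \left(-17\right) \left(-2\right) 6\right) = 32 \left(\frac{8}{5} + 34 \cdot 6\right) = 32 \left(\frac{8}{5} + 204\right) = 32 \cdot \frac{1028}{5} = \frac{32896}{5}$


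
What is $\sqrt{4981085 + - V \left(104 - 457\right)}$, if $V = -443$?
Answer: $\sqrt{4824706} \approx 2196.5$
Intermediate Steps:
$\sqrt{4981085 + - V \left(104 - 457\right)} = \sqrt{4981085 + \left(-1\right) \left(-443\right) \left(104 - 457\right)} = \sqrt{4981085 + 443 \left(104 - 457\right)} = \sqrt{4981085 + 443 \left(-353\right)} = \sqrt{4981085 - 156379} = \sqrt{4824706}$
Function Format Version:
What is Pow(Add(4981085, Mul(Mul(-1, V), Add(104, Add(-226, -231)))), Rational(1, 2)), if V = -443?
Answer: Pow(4824706, Rational(1, 2)) ≈ 2196.5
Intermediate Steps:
Pow(Add(4981085, Mul(Mul(-1, V), Add(104, Add(-226, -231)))), Rational(1, 2)) = Pow(Add(4981085, Mul(Mul(-1, -443), Add(104, Add(-226, -231)))), Rational(1, 2)) = Pow(Add(4981085, Mul(443, Add(104, -457))), Rational(1, 2)) = Pow(Add(4981085, Mul(443, -353)), Rational(1, 2)) = Pow(Add(4981085, -156379), Rational(1, 2)) = Pow(4824706, Rational(1, 2))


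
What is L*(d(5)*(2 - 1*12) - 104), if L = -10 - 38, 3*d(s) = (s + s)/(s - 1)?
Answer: 5392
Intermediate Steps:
d(s) = 2*s/(3*(-1 + s)) (d(s) = ((s + s)/(s - 1))/3 = ((2*s)/(-1 + s))/3 = (2*s/(-1 + s))/3 = 2*s/(3*(-1 + s)))
L = -48
L*(d(5)*(2 - 1*12) - 104) = -48*(((⅔)*5/(-1 + 5))*(2 - 1*12) - 104) = -48*(((⅔)*5/4)*(2 - 12) - 104) = -48*(((⅔)*5*(¼))*(-10) - 104) = -48*((⅚)*(-10) - 104) = -48*(-25/3 - 104) = -48*(-337/3) = 5392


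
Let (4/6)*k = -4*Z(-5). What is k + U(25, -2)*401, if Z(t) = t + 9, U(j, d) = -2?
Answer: -826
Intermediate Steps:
Z(t) = 9 + t
k = -24 (k = 3*(-4*(9 - 5))/2 = 3*(-4*4)/2 = (3/2)*(-16) = -24)
k + U(25, -2)*401 = -24 - 2*401 = -24 - 802 = -826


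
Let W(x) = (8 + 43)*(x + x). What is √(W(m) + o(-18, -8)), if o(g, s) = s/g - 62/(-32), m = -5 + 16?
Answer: √161911/12 ≈ 33.532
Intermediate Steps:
m = 11
o(g, s) = 31/16 + s/g (o(g, s) = s/g - 62*(-1/32) = s/g + 31/16 = 31/16 + s/g)
W(x) = 102*x (W(x) = 51*(2*x) = 102*x)
√(W(m) + o(-18, -8)) = √(102*11 + (31/16 - 8/(-18))) = √(1122 + (31/16 - 8*(-1/18))) = √(1122 + (31/16 + 4/9)) = √(1122 + 343/144) = √(161911/144) = √161911/12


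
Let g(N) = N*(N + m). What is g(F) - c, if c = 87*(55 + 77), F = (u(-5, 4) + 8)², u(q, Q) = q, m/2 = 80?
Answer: -9963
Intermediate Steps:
m = 160 (m = 2*80 = 160)
F = 9 (F = (-5 + 8)² = 3² = 9)
g(N) = N*(160 + N) (g(N) = N*(N + 160) = N*(160 + N))
c = 11484 (c = 87*132 = 11484)
g(F) - c = 9*(160 + 9) - 1*11484 = 9*169 - 11484 = 1521 - 11484 = -9963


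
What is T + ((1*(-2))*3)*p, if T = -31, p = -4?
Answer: -7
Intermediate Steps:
T + ((1*(-2))*3)*p = -31 + ((1*(-2))*3)*(-4) = -31 - 2*3*(-4) = -31 - 6*(-4) = -31 + 24 = -7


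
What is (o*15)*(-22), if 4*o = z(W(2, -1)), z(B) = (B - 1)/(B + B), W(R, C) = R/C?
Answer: -495/8 ≈ -61.875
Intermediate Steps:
z(B) = (-1 + B)/(2*B) (z(B) = (-1 + B)/((2*B)) = (-1 + B)*(1/(2*B)) = (-1 + B)/(2*B))
o = 3/16 (o = ((-1 + 2/(-1))/(2*((2/(-1)))))/4 = ((-1 + 2*(-1))/(2*((2*(-1)))))/4 = ((½)*(-1 - 2)/(-2))/4 = ((½)*(-½)*(-3))/4 = (¼)*(¾) = 3/16 ≈ 0.18750)
(o*15)*(-22) = ((3/16)*15)*(-22) = (45/16)*(-22) = -495/8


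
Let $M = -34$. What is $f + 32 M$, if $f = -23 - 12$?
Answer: $-1123$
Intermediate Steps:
$f = -35$
$f + 32 M = -35 + 32 \left(-34\right) = -35 - 1088 = -1123$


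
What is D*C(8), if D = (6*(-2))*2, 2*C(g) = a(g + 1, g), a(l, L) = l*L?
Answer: -864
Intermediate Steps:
a(l, L) = L*l
C(g) = g*(1 + g)/2 (C(g) = (g*(g + 1))/2 = (g*(1 + g))/2 = g*(1 + g)/2)
D = -24 (D = -12*2 = -24)
D*C(8) = -12*8*(1 + 8) = -12*8*9 = -24*36 = -864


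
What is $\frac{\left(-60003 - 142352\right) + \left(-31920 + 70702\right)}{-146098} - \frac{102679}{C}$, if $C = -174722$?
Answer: $\frac{10895249562}{6381633689} \approx 1.7073$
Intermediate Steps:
$\frac{\left(-60003 - 142352\right) + \left(-31920 + 70702\right)}{-146098} - \frac{102679}{C} = \frac{\left(-60003 - 142352\right) + \left(-31920 + 70702\right)}{-146098} - \frac{102679}{-174722} = \left(-202355 + 38782\right) \left(- \frac{1}{146098}\right) - - \frac{102679}{174722} = \left(-163573\right) \left(- \frac{1}{146098}\right) + \frac{102679}{174722} = \frac{163573}{146098} + \frac{102679}{174722} = \frac{10895249562}{6381633689}$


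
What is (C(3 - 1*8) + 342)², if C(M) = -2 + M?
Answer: 112225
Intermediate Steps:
(C(3 - 1*8) + 342)² = ((-2 + (3 - 1*8)) + 342)² = ((-2 + (3 - 8)) + 342)² = ((-2 - 5) + 342)² = (-7 + 342)² = 335² = 112225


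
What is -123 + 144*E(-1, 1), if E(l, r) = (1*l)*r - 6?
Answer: -1131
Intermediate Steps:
E(l, r) = -6 + l*r (E(l, r) = l*r - 6 = -6 + l*r)
-123 + 144*E(-1, 1) = -123 + 144*(-6 - 1*1) = -123 + 144*(-6 - 1) = -123 + 144*(-7) = -123 - 1008 = -1131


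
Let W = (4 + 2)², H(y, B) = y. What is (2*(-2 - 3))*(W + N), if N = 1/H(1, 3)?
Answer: -370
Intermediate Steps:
N = 1 (N = 1/1 = 1)
W = 36 (W = 6² = 36)
(2*(-2 - 3))*(W + N) = (2*(-2 - 3))*(36 + 1) = (2*(-5))*37 = -10*37 = -370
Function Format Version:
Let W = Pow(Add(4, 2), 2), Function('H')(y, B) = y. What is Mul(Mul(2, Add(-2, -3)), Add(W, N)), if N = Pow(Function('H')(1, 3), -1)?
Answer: -370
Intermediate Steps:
N = 1 (N = Pow(1, -1) = 1)
W = 36 (W = Pow(6, 2) = 36)
Mul(Mul(2, Add(-2, -3)), Add(W, N)) = Mul(Mul(2, Add(-2, -3)), Add(36, 1)) = Mul(Mul(2, -5), 37) = Mul(-10, 37) = -370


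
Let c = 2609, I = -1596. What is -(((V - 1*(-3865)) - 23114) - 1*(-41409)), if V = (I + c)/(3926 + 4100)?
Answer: -177857173/8026 ≈ -22160.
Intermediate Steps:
V = 1013/8026 (V = (-1596 + 2609)/(3926 + 4100) = 1013/8026 ≈ 0.12621)
-(((V - 1*(-3865)) - 23114) - 1*(-41409)) = -(((1013/8026 - 1*(-3865)) - 23114) - 1*(-41409)) = -(((1013/8026 + 3865) - 23114) + 41409) = -((31021503/8026 - 23114) + 41409) = -(-154491461/8026 + 41409) = -1*177857173/8026 = -177857173/8026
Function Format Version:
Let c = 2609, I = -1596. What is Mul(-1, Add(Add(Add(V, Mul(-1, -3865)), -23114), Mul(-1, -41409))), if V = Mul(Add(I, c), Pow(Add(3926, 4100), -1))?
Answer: Rational(-177857173, 8026) ≈ -22160.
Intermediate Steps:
V = Rational(1013, 8026) (V = Mul(Add(-1596, 2609), Pow(Add(3926, 4100), -1)) = Mul(1013, Pow(8026, -1)) = Mul(1013, Rational(1, 8026)) = Rational(1013, 8026) ≈ 0.12621)
Mul(-1, Add(Add(Add(V, Mul(-1, -3865)), -23114), Mul(-1, -41409))) = Mul(-1, Add(Add(Add(Rational(1013, 8026), Mul(-1, -3865)), -23114), Mul(-1, -41409))) = Mul(-1, Add(Add(Add(Rational(1013, 8026), 3865), -23114), 41409)) = Mul(-1, Add(Add(Rational(31021503, 8026), -23114), 41409)) = Mul(-1, Add(Rational(-154491461, 8026), 41409)) = Mul(-1, Rational(177857173, 8026)) = Rational(-177857173, 8026)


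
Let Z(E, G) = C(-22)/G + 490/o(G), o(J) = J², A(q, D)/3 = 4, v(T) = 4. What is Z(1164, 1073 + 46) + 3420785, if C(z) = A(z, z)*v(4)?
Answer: 4283373620587/1252161 ≈ 3.4208e+6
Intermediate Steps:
A(q, D) = 12 (A(q, D) = 3*4 = 12)
C(z) = 48 (C(z) = 12*4 = 48)
Z(E, G) = 48/G + 490/G² (Z(E, G) = 48/G + 490/(G²) = 48/G + 490/G²)
Z(1164, 1073 + 46) + 3420785 = 2*(245 + 24*(1073 + 46))/(1073 + 46)² + 3420785 = 2*(245 + 24*1119)/1119² + 3420785 = 2*(1/1252161)*(245 + 26856) + 3420785 = 2*(1/1252161)*27101 + 3420785 = 54202/1252161 + 3420785 = 4283373620587/1252161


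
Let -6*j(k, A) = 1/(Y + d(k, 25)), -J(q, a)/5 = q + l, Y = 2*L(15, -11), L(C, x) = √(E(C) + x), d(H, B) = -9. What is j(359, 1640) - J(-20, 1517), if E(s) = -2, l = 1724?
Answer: 2266323/266 + I*√13/399 ≈ 8520.0 + 0.0090365*I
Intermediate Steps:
L(C, x) = √(-2 + x)
Y = 2*I*√13 (Y = 2*√(-2 - 11) = 2*√(-13) = 2*(I*√13) = 2*I*√13 ≈ 7.2111*I)
J(q, a) = -8620 - 5*q (J(q, a) = -5*(q + 1724) = -5*(1724 + q) = -8620 - 5*q)
j(k, A) = -1/(6*(-9 + 2*I*√13)) (j(k, A) = -1/(6*(2*I*√13 - 9)) = -1/(6*(-9 + 2*I*√13)))
j(359, 1640) - J(-20, 1517) = (3/266 + I*√13/399) - (-8620 - 5*(-20)) = (3/266 + I*√13/399) - (-8620 + 100) = (3/266 + I*√13/399) - 1*(-8520) = (3/266 + I*√13/399) + 8520 = 2266323/266 + I*√13/399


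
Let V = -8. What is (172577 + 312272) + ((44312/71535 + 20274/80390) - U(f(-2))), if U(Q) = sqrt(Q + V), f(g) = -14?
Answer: 278822550229612/575069865 - I*sqrt(22) ≈ 4.8485e+5 - 4.6904*I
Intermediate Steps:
U(Q) = sqrt(-8 + Q) (U(Q) = sqrt(Q - 8) = sqrt(-8 + Q))
(172577 + 312272) + ((44312/71535 + 20274/80390) - U(f(-2))) = (172577 + 312272) + ((44312/71535 + 20274/80390) - sqrt(-8 - 14)) = 484849 + ((44312*(1/71535) + 20274*(1/80390)) - sqrt(-22)) = 484849 + ((44312/71535 + 10137/40195) - I*sqrt(22)) = 484849 + (501254227/575069865 - I*sqrt(22)) = 278822550229612/575069865 - I*sqrt(22)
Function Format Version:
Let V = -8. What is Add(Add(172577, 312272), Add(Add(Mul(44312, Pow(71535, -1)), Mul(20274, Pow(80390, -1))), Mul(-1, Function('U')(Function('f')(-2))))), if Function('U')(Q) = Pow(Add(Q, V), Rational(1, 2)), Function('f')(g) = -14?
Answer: Add(Rational(278822550229612, 575069865), Mul(-1, I, Pow(22, Rational(1, 2)))) ≈ Add(4.8485e+5, Mul(-4.6904, I))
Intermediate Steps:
Function('U')(Q) = Pow(Add(-8, Q), Rational(1, 2)) (Function('U')(Q) = Pow(Add(Q, -8), Rational(1, 2)) = Pow(Add(-8, Q), Rational(1, 2)))
Add(Add(172577, 312272), Add(Add(Mul(44312, Pow(71535, -1)), Mul(20274, Pow(80390, -1))), Mul(-1, Function('U')(Function('f')(-2))))) = Add(Add(172577, 312272), Add(Add(Mul(44312, Pow(71535, -1)), Mul(20274, Pow(80390, -1))), Mul(-1, Pow(Add(-8, -14), Rational(1, 2))))) = Add(484849, Add(Add(Mul(44312, Rational(1, 71535)), Mul(20274, Rational(1, 80390))), Mul(-1, Pow(-22, Rational(1, 2))))) = Add(484849, Add(Add(Rational(44312, 71535), Rational(10137, 40195)), Mul(-1, Mul(I, Pow(22, Rational(1, 2)))))) = Add(484849, Add(Rational(501254227, 575069865), Mul(-1, I, Pow(22, Rational(1, 2))))) = Add(Rational(278822550229612, 575069865), Mul(-1, I, Pow(22, Rational(1, 2))))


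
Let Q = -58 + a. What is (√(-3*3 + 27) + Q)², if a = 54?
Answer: 34 - 24*√2 ≈ 0.058874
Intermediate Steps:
Q = -4 (Q = -58 + 54 = -4)
(√(-3*3 + 27) + Q)² = (√(-3*3 + 27) - 4)² = (√(-9 + 27) - 4)² = (√18 - 4)² = (3*√2 - 4)² = (-4 + 3*√2)²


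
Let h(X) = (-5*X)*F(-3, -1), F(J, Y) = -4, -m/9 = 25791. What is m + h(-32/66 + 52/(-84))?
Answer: -17874863/77 ≈ -2.3214e+5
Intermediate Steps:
m = -232119 (m = -9*25791 = -232119)
h(X) = 20*X (h(X) = -5*X*(-4) = 20*X)
m + h(-32/66 + 52/(-84)) = -232119 + 20*(-32/66 + 52/(-84)) = -232119 + 20*(-32*1/66 + 52*(-1/84)) = -232119 + 20*(-16/33 - 13/21) = -232119 + 20*(-85/77) = -232119 - 1700/77 = -17874863/77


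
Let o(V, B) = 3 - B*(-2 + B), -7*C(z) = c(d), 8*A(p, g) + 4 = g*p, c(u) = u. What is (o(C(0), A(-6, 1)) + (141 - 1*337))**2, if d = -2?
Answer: 9941409/256 ≈ 38834.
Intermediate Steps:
A(p, g) = -1/2 + g*p/8 (A(p, g) = -1/2 + (g*p)/8 = -1/2 + g*p/8)
C(z) = 2/7 (C(z) = -1/7*(-2) = 2/7)
o(V, B) = 3 - B*(-2 + B)
(o(C(0), A(-6, 1)) + (141 - 1*337))**2 = ((3 - (-1/2 + (1/8)*1*(-6))**2 + 2*(-1/2 + (1/8)*1*(-6))) + (141 - 1*337))**2 = ((3 - (-1/2 - 3/4)**2 + 2*(-1/2 - 3/4)) + (141 - 337))**2 = ((3 - (-5/4)**2 + 2*(-5/4)) - 196)**2 = ((3 - 1*25/16 - 5/2) - 196)**2 = ((3 - 25/16 - 5/2) - 196)**2 = (-17/16 - 196)**2 = (-3153/16)**2 = 9941409/256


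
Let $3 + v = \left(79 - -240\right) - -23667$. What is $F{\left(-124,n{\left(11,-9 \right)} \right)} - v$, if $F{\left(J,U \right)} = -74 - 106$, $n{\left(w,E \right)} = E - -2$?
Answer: $-24163$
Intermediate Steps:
$n{\left(w,E \right)} = 2 + E$ ($n{\left(w,E \right)} = E + 2 = 2 + E$)
$F{\left(J,U \right)} = -180$
$v = 23983$ ($v = -3 + \left(\left(79 - -240\right) - -23667\right) = -3 + \left(\left(79 + 240\right) + 23667\right) = -3 + \left(319 + 23667\right) = -3 + 23986 = 23983$)
$F{\left(-124,n{\left(11,-9 \right)} \right)} - v = -180 - 23983 = -24163$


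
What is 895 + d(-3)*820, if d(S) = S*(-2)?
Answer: 5815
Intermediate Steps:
d(S) = -2*S
895 + d(-3)*820 = 895 - 2*(-3)*820 = 895 + 6*820 = 895 + 4920 = 5815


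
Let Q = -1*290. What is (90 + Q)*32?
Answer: -6400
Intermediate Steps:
Q = -290
(90 + Q)*32 = (90 - 290)*32 = -200*32 = -6400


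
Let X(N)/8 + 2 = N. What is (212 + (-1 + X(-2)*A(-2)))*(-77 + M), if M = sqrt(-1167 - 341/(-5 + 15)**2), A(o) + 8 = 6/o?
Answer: -43351 + 563*I*sqrt(117041)/10 ≈ -43351.0 + 19261.0*I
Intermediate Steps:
X(N) = -16 + 8*N
A(o) = -8 + 6/o
M = I*sqrt(117041)/10 (M = sqrt(-1167 - 341/(10**2)) = sqrt(-1167 - 341/100) = sqrt(-117041/100) = I*sqrt(117041)/10 ≈ 34.211*I)
(212 + (-1 + X(-2)*A(-2)))*(-77 + M) = (212 + (-1 + (-16 + 8*(-2))*(-8 + 6/(-2))))*(-77 + I*sqrt(117041)/10) = (212 + (-1 + (-16 - 16)*(-8 + 6*(-1/2))))*(-77 + I*sqrt(117041)/10) = (212 + (-1 - 32*(-8 - 3)))*(-77 + I*sqrt(117041)/10) = (212 + (-1 - 32*(-11)))*(-77 + I*sqrt(117041)/10) = (212 + (-1 + 352))*(-77 + I*sqrt(117041)/10) = (212 + 351)*(-77 + I*sqrt(117041)/10) = 563*(-77 + I*sqrt(117041)/10) = -43351 + 563*I*sqrt(117041)/10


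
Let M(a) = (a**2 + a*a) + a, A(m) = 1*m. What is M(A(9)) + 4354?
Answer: 4525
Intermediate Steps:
A(m) = m
M(a) = a + 2*a**2 (M(a) = (a**2 + a**2) + a = 2*a**2 + a = a + 2*a**2)
M(A(9)) + 4354 = 9*(1 + 2*9) + 4354 = 9*(1 + 18) + 4354 = 9*19 + 4354 = 171 + 4354 = 4525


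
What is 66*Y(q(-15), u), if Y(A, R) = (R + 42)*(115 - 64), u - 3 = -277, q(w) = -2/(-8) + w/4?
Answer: -780912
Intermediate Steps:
q(w) = 1/4 + w/4 (q(w) = -2*(-1/8) + w*(1/4) = 1/4 + w/4)
u = -274 (u = 3 - 277 = -274)
Y(A, R) = 2142 + 51*R (Y(A, R) = (42 + R)*51 = 2142 + 51*R)
66*Y(q(-15), u) = 66*(2142 + 51*(-274)) = 66*(2142 - 13974) = 66*(-11832) = -780912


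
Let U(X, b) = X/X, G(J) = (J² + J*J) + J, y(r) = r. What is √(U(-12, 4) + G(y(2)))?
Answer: √11 ≈ 3.3166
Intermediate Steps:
G(J) = J + 2*J² (G(J) = (J² + J²) + J = 2*J² + J = J + 2*J²)
U(X, b) = 1
√(U(-12, 4) + G(y(2))) = √(1 + 2*(1 + 2*2)) = √(1 + 2*(1 + 4)) = √(1 + 2*5) = √(1 + 10) = √11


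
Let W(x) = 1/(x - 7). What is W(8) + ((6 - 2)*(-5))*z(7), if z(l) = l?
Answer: -139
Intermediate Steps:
W(x) = 1/(-7 + x)
W(8) + ((6 - 2)*(-5))*z(7) = 1/(-7 + 8) + ((6 - 2)*(-5))*7 = 1/1 + (4*(-5))*7 = 1 - 20*7 = 1 - 140 = -139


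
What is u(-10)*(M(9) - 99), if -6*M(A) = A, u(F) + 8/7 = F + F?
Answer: 14874/7 ≈ 2124.9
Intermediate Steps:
u(F) = -8/7 + 2*F (u(F) = -8/7 + (F + F) = -8/7 + 2*F)
M(A) = -A/6
u(-10)*(M(9) - 99) = (-8/7 + 2*(-10))*(-⅙*9 - 99) = (-8/7 - 20)*(-3/2 - 99) = -148/7*(-201/2) = 14874/7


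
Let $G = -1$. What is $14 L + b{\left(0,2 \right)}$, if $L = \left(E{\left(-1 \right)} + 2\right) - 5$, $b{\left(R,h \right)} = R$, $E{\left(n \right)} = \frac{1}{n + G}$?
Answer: $-49$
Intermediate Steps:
$E{\left(n \right)} = \frac{1}{-1 + n}$ ($E{\left(n \right)} = \frac{1}{n - 1} = \frac{1}{-1 + n}$)
$L = - \frac{7}{2}$ ($L = \left(\frac{1}{-1 - 1} + 2\right) - 5 = \left(\frac{1}{-2} + 2\right) - 5 = \left(- \frac{1}{2} + 2\right) - 5 = \frac{3}{2} - 5 = - \frac{7}{2} \approx -3.5$)
$14 L + b{\left(0,2 \right)} = 14 \left(- \frac{7}{2}\right) + 0 = -49 + 0 = -49$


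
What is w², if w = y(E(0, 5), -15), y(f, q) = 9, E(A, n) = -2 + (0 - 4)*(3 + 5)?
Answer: 81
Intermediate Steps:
E(A, n) = -34 (E(A, n) = -2 - 4*8 = -2 - 32 = -34)
w = 9
w² = 9² = 81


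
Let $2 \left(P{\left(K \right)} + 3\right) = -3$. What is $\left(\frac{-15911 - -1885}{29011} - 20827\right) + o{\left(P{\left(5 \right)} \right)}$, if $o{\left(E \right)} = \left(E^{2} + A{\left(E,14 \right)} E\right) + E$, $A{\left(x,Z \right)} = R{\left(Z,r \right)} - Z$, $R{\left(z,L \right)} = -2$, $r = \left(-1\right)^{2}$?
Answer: $- \frac{2406721631}{116044} \approx -20740.0$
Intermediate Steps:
$r = 1$
$P{\left(K \right)} = - \frac{9}{2}$ ($P{\left(K \right)} = -3 + \frac{1}{2} \left(-3\right) = -3 - \frac{3}{2} = - \frac{9}{2}$)
$A{\left(x,Z \right)} = -2 - Z$
$o{\left(E \right)} = E^{2} - 15 E$ ($o{\left(E \right)} = \left(E^{2} + \left(-2 - 14\right) E\right) + E = \left(E^{2} - 16 E\right) + E = E^{2} - 15 E$)
$\left(\frac{-15911 - -1885}{29011} - 20827\right) + o{\left(P{\left(5 \right)} \right)} = \left(\frac{-15911 - -1885}{29011} - 20827\right) - \frac{9 \left(-15 - \frac{9}{2}\right)}{2} = \left(\left(-15911 + 1885\right) \frac{1}{29011} - 20827\right) - - \frac{351}{4} = \left(\left(-14026\right) \frac{1}{29011} - 20827\right) + \frac{351}{4} = \left(- \frac{14026}{29011} - 20827\right) + \frac{351}{4} = - \frac{604226123}{29011} + \frac{351}{4} = - \frac{2406721631}{116044}$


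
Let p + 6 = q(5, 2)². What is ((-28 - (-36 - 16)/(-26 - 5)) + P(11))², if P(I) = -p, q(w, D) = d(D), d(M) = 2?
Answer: 736164/961 ≈ 766.04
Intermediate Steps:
q(w, D) = 2
p = -2 (p = -6 + 2² = -6 + 4 = -2)
P(I) = 2 (P(I) = -1*(-2) = 2)
((-28 - (-36 - 16)/(-26 - 5)) + P(11))² = ((-28 - (-36 - 16)/(-26 - 5)) + 2)² = ((-28 - (-52)/(-31)) + 2)² = ((-28 - (-52)*(-1)/31) + 2)² = ((-28 - 1*52/31) + 2)² = ((-28 - 52/31) + 2)² = (-920/31 + 2)² = (-858/31)² = 736164/961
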